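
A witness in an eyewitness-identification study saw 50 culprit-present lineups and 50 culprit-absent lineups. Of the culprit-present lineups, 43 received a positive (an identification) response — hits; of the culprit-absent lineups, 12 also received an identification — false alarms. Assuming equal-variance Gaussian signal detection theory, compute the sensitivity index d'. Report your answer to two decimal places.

H = 43/50 = 0.8600
FA = 12/50 = 0.2400
z(H) = z(0.8600) = 1.0803
z(FA) = z(0.2400) = -0.7063
d' = z(H) − z(FA) = 1.0803 − (-0.7063) = 1.7866

d' = 1.79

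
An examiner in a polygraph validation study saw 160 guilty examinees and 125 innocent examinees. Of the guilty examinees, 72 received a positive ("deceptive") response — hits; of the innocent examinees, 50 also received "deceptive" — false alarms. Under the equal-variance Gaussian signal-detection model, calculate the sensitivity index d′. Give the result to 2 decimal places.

d′ = 0.13

H = 72/160 = 0.4500
FA = 50/125 = 0.4000
Φ⁻¹(H) = Φ⁻¹(0.4500) = -0.1257
Φ⁻¹(FA) = Φ⁻¹(0.4000) = -0.2533
d' = z(H) − z(FA) = -0.1257 − (-0.2533) = 0.1276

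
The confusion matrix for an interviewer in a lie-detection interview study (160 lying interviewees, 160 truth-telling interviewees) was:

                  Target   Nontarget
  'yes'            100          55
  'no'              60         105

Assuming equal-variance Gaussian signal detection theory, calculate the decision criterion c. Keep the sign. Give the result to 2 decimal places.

c = 0.04

H = 100/160 = 0.6250
FA = 55/160 = 0.3438
z(0.6250) = 0.3186, z(0.3438) = -0.4021
c = −½·[z(H) + z(FA)] = −0.5 × (0.3186 + (-0.4021)) = 0.04175
c > 0: the interviewer has a conservative response bias.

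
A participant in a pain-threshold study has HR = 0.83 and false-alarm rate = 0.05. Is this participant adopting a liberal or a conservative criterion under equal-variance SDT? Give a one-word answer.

conservative

z(H) = 0.954, z(FA) = -1.645
c = −½·(z(H) + z(FA)) = 0.3455
c > 0 → conservative criterion (biased toward responding “no”).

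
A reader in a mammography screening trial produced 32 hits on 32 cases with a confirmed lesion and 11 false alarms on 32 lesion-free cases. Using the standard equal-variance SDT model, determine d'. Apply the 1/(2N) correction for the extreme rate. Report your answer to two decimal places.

The hit rate is 32/32 = 1, so apply the 1/(2N) correction: H → 1 − 1/(2·32) = 0.98438.
z(H) = z(0.98438) = 2.154
z(FA) = z(0.34375) = -0.402
d' = 2.154 − (-0.402) = 2.556

d' = 2.56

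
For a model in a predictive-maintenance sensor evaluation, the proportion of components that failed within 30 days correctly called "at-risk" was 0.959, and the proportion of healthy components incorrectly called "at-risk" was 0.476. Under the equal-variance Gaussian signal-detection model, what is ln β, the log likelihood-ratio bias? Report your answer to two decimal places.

Φ⁻¹(H) = 1.739
Φ⁻¹(FA) = -0.060
ln β = −½·[z(H)² − z(FA)²] = −0.5 × (3.024 − 0.004) = -1.510

ln β = -1.51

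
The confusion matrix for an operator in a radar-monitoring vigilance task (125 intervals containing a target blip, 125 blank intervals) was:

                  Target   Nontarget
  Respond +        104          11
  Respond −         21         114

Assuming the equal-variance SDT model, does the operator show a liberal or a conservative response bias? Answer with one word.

z(H) = 0.962, z(FA) = -1.353
c = −½·(z(H) + z(FA)) = 0.1955
c > 0 → conservative criterion (biased toward responding “no”).

conservative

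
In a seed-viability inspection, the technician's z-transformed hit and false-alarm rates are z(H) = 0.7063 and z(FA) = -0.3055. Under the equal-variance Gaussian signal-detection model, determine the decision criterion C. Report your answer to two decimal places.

c = −½·[z(H) + z(FA)] = −½·(0.7063 + (-0.3055)) = -0.2004
c < 0: the technician has a liberal response bias.

C = -0.20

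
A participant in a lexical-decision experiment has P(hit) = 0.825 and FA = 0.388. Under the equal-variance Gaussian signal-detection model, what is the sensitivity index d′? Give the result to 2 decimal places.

z(0.825) = 0.9346, z(0.388) = -0.2845
d' = z(H) − z(FA) = 0.9346 − (-0.2845) = 1.2191

d′ = 1.22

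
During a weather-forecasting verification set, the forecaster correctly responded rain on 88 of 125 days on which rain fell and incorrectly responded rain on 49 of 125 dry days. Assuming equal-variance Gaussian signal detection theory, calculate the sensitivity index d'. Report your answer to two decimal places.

d' = 0.81

H = 88/125 = 0.7040
FA = 49/125 = 0.3920
Φ⁻¹(H) = 0.536
Φ⁻¹(FA) = -0.274
d' = z(H) − z(FA) = 0.536 − (-0.274) = 0.810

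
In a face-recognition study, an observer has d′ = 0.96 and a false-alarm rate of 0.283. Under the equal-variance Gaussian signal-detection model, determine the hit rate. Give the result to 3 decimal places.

hit rate = 0.650

z(false-alarm rate) = z(0.283) = -0.5740
z(H) = z(FA) + d' = -0.5740 + 0.96 = 0.3860
hit rate = Φ(0.3860) = 0.6503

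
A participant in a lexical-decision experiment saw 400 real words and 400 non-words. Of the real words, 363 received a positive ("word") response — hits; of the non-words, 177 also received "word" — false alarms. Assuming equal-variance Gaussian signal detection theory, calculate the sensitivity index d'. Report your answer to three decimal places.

H = 363/400 = 0.9075
FA = 177/400 = 0.4425
Φ⁻¹(H) = 1.3255
Φ⁻¹(FA) = -0.1446
d' = z(H) − z(FA) = 1.3255 − (-0.1446) = 1.4701

d' = 1.470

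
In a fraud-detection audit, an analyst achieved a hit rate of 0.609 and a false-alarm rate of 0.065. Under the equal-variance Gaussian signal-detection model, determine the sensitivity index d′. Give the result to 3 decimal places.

z(H) = 0.2767
z(FA) = -1.5141
d' = z(H) − z(FA) = 0.2767 − (-1.5141) = 1.7908

d′ = 1.791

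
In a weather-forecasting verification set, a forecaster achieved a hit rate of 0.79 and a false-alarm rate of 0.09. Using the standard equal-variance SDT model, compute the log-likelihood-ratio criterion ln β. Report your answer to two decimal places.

Φ⁻¹(H) = Φ⁻¹(0.79) = 0.806
Φ⁻¹(FA) = Φ⁻¹(0.09) = -1.341
ln β = −½·[z(H)² − z(FA)²] = −0.5 × (0.650 − 1.798) = 0.574

ln β = 0.57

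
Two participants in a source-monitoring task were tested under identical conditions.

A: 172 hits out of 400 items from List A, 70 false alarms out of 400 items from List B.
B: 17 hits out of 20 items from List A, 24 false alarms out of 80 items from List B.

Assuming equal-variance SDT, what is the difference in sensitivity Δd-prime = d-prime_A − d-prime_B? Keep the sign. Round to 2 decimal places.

Δd-prime = -0.80

A: z(0.4300) = -0.176, z(0.1750) = -0.935, d' = 0.759
B: z(0.8500) = 1.036, z(0.3000) = -0.524, d' = 1.560
Δd' = d'_A − d'_B = 0.759 − 1.560 = -0.801
B has the higher sensitivity.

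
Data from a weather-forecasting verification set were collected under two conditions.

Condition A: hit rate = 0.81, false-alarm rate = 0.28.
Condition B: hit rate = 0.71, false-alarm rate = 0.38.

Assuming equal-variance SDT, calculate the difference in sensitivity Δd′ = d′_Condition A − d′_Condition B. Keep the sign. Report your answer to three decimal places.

Δd′ = 0.602

Condition A: z(0.81) = 0.8779, z(0.28) = -0.5828, d' = 1.4607
Condition B: z(0.71) = 0.5534, z(0.38) = -0.3055, d' = 0.8589
Δd' = d'_Condition A − d'_Condition B = 1.4607 − 0.8589 = 0.6018
Condition A has the higher sensitivity.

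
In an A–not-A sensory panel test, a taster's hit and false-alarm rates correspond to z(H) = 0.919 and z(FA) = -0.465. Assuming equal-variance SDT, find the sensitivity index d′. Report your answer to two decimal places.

d' = z(H) − z(FA) = 0.919 − (-0.465) = 1.384

d′ = 1.38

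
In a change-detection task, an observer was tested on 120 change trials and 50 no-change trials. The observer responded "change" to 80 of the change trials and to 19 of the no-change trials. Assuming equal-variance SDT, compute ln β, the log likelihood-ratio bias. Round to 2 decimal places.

ln β = -0.05

H = 80/120 = 0.6667
FA = 19/50 = 0.3800
z(H) = 0.431
z(FA) = -0.305
ln β = −½·[z(H)² − z(FA)²] = −0.5 × (0.186 − 0.093) = -0.0465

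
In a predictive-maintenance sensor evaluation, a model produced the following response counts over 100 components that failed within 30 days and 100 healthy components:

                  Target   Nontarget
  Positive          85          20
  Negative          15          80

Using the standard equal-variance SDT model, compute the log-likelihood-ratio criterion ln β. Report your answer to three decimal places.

ln β = -0.183

H = 85/100 = 0.8500
FA = 20/100 = 0.2000
z(0.8500) = 1.0364, z(0.2000) = -0.8416
ln β = −½·[z(H)² − z(FA)²] = −0.5 × (1.0741 − 0.7083) = -0.1829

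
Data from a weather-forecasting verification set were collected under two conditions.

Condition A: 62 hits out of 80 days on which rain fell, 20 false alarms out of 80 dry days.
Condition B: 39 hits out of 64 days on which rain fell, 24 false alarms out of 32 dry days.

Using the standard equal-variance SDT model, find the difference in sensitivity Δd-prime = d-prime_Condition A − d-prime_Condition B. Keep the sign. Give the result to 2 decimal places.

Δd-prime = 1.83

Condition A: z(0.7750) = 0.755, z(0.2500) = -0.674, d' = 1.429
Condition B: z(0.6094) = 0.278, z(0.7500) = 0.674, d' = -0.396
Δd' = d'_Condition A − d'_Condition B = 1.429 − (-0.396) = 1.825
Condition A has the higher sensitivity.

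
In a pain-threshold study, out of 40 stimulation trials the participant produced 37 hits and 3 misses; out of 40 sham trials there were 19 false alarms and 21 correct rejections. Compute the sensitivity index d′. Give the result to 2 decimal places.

H = 37/40 = 0.9250
FA = 19/40 = 0.4750
Φ⁻¹(H) = Φ⁻¹(0.9250) = 1.440
Φ⁻¹(FA) = Φ⁻¹(0.4750) = -0.063
d' = z(H) − z(FA) = 1.440 − (-0.063) = 1.503

d′ = 1.50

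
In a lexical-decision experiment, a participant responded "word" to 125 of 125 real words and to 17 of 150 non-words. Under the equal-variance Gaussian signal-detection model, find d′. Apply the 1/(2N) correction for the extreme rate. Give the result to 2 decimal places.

d′ = 3.86

The hit rate is 125/125 = 1, so apply the 1/(2N) correction: H → 1 − 1/(2·125) = 0.99600.
z(H) = z(0.99600) = 2.652
z(FA) = z(0.11333) = -1.209
d' = 2.652 − (-1.209) = 3.861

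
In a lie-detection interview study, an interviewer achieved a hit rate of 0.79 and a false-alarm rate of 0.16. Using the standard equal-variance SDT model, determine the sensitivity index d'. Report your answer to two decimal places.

z(H) = z(0.79) = 0.806
z(FA) = z(0.16) = -0.994
d' = z(H) − z(FA) = 0.806 − (-0.994) = 1.800

d' = 1.80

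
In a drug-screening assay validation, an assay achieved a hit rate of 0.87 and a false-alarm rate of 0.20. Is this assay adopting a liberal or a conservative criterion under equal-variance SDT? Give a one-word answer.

z(H) = 1.126, z(FA) = -0.842
c = −½·(z(H) + z(FA)) = -0.142
c < 0 → liberal criterion (biased toward responding “yes”).

liberal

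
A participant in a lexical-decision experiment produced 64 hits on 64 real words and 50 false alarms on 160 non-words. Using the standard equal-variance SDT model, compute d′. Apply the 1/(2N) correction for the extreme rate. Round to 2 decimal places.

The hit rate is 64/64 = 1, so apply the 1/(2N) correction: H → 1 − 1/(2·64) = 0.99219.
z(H) = z(0.99219) = 2.418
z(FA) = z(0.31250) = -0.489
d' = 2.418 − (-0.489) = 2.907

d′ = 2.91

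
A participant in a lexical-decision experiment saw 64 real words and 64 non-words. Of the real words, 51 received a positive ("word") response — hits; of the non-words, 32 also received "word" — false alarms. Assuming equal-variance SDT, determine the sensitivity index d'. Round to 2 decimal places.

H = 51/64 = 0.7969
FA = 32/64 = 0.5000
z(0.7969) = 0.831, z(0.5000) = 0.000
d' = z(H) − z(FA) = 0.831 − 0.000 = 0.831

d' = 0.83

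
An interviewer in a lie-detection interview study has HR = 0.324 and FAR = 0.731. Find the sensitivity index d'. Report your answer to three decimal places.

d' = -1.072

z(H) = -0.4565
z(FA) = 0.6158
d' = z(H) − z(FA) = -0.4565 − 0.6158 = -1.0723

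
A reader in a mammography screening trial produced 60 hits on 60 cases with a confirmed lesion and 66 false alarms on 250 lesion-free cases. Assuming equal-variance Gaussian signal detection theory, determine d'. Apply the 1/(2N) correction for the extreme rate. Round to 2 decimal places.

The hit rate is 60/60 = 1, so apply the 1/(2N) correction: H → 1 − 1/(2·60) = 0.99167.
z(H) = z(0.99167) = 2.394
z(FA) = z(0.26400) = -0.631
d' = 2.394 − (-0.631) = 3.025

d' = 3.03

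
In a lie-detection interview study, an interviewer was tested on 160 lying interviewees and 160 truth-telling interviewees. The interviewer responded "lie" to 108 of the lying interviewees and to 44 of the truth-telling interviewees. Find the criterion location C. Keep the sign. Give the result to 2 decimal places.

C = 0.07

H = 108/160 = 0.6750
FA = 44/160 = 0.2750
z(H) = 0.4538
z(FA) = -0.5978
c = −½·[z(H) + z(FA)] = −0.5 × (0.4538 + (-0.5978)) = 0.0720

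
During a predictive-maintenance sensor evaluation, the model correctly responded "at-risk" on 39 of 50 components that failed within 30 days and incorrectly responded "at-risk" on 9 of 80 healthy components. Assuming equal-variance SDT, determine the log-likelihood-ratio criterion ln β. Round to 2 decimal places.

ln β = 0.44

H = 39/50 = 0.7800
FA = 9/80 = 0.1125
z(H) = 0.772
z(FA) = -1.213
ln β = −½·[z(H)² − z(FA)²] = −0.5 × (0.596 − 1.471) = 0.4375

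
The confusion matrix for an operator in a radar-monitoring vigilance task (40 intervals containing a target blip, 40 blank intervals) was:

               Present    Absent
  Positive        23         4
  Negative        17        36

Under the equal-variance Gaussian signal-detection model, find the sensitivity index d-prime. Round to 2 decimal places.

H = 23/40 = 0.5750
FA = 4/40 = 0.1000
z(H) = 0.1891
z(FA) = -1.2816
d' = z(H) − z(FA) = 0.1891 − (-1.2816) = 1.4707

d-prime = 1.47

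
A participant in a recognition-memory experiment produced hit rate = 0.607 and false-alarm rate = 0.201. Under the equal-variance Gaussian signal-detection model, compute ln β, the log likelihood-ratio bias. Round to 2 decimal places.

ln β = 0.31

Φ⁻¹(H) = Φ⁻¹(0.607) = 0.272
Φ⁻¹(FA) = Φ⁻¹(0.201) = -0.838
ln β = −½·[z(H)² − z(FA)²] = −0.5 × (0.074 − 0.702) = 0.314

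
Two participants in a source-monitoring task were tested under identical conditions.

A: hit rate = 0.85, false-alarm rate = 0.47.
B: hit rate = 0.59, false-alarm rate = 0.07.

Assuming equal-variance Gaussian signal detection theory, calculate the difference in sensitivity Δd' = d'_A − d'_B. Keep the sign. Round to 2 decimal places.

Δd' = -0.59

A: z(0.85) = 1.036, z(0.47) = -0.075, d' = 1.111
B: z(0.59) = 0.228, z(0.07) = -1.476, d' = 1.704
Δd' = d'_A − d'_B = 1.111 − 1.704 = -0.593
B has the higher sensitivity.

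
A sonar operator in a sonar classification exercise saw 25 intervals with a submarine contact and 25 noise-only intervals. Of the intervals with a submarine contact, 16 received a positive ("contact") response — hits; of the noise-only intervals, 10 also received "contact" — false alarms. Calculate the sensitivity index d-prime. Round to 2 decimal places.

d-prime = 0.61

H = 16/25 = 0.6400
FA = 10/25 = 0.4000
z(0.6400) = 0.358, z(0.4000) = -0.253
d' = z(H) − z(FA) = 0.358 − (-0.253) = 0.611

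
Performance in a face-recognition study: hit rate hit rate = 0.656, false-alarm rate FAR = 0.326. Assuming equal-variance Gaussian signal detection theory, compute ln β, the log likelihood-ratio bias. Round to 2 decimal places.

ln β = 0.02

z(H) = z(0.656) = 0.402
z(FA) = z(0.326) = -0.451
ln β = −½·[z(H)² − z(FA)²] = −0.5 × (0.162 − 0.203) = 0.0205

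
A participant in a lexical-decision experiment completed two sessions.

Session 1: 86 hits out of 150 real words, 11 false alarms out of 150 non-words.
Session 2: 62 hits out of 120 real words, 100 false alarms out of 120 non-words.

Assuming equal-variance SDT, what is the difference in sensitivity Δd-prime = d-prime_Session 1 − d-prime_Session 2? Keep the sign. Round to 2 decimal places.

Session 1: z(0.5733) = 0.185, z(0.0733) = -1.452, d' = 1.637
Session 2: z(0.5167) = 0.042, z(0.8333) = 0.967, d' = -0.925
Δd' = d'_Session 1 − d'_Session 2 = 1.637 − (-0.925) = 2.562
Session 1 has the higher sensitivity.

Δd-prime = 2.56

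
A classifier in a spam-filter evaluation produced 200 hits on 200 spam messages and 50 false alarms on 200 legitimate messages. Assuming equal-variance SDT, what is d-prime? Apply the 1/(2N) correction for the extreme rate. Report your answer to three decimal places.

d-prime = 3.482

The hit rate is 200/200 = 1, so apply the 1/(2N) correction: H → 1 − 1/(2·200) = 0.99750.
z(H) = z(0.99750) = 2.8070
z(FA) = z(0.25000) = -0.6745
d' = 2.8070 − (-0.6745) = 3.4815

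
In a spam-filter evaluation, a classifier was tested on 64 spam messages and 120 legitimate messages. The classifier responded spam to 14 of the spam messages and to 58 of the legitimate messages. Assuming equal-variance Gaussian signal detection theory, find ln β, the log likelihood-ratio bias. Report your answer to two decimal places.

ln β = -0.30

H = 14/64 = 0.2188
FA = 58/120 = 0.4833
Φ⁻¹(H) = -0.776
Φ⁻¹(FA) = -0.042
ln β = −½·[z(H)² − z(FA)²] = −0.5 × (0.602 − 0.002) = -0.300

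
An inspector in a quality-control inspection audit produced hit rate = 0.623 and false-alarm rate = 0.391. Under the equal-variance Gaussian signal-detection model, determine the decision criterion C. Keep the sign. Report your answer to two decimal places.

z(H) = 0.3134
z(FA) = -0.2767
c = −½·[z(H) + z(FA)] = −0.5 × (0.3134 + (-0.2767)) = -0.01835

C = -0.02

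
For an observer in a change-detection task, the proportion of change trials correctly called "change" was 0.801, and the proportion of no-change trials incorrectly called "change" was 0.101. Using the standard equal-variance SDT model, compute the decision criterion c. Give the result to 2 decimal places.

Φ⁻¹(0.801) = 0.845, Φ⁻¹(0.101) = -1.276
c = −½·[z(H) + z(FA)] = −0.5 × (0.845 + (-1.276)) = 0.2155
c > 0: the observer has a conservative response bias.

c = 0.22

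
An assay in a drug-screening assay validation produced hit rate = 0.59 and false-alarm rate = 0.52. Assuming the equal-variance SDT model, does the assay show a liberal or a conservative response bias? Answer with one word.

z(H) = 0.228, z(FA) = 0.050
c = −½·(z(H) + z(FA)) = -0.139
c < 0 → liberal criterion (biased toward responding “yes”).

liberal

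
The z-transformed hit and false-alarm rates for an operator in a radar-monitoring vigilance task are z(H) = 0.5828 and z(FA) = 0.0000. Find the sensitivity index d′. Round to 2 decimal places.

d' = z(H) − z(FA) = 0.5828 − 0.0000 = 0.5828

d′ = 0.58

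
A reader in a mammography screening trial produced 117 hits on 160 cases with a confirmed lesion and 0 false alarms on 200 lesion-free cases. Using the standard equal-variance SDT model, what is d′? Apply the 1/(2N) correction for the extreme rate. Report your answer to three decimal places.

d′ = 3.424

The false-alarm rate is 0/200 = 0, so apply the 1/(2N) correction: FA → 1/(2·200) = 0.00250.
z(H) = z(0.73125) = 0.6166
z(FA) = z(0.00250) = -2.8070
d' = 0.6166 − (-2.8070) = 3.4236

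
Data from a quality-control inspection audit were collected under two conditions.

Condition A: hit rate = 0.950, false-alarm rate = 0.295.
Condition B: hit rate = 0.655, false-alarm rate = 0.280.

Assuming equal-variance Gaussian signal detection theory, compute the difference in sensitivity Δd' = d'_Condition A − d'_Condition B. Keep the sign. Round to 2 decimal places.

Condition A: z(0.950) = 1.645, z(0.295) = -0.539, d' = 2.184
Condition B: z(0.655) = 0.399, z(0.280) = -0.583, d' = 0.982
Δd' = d'_Condition A − d'_Condition B = 2.184 − 0.982 = 1.202
Condition A has the higher sensitivity.

Δd' = 1.20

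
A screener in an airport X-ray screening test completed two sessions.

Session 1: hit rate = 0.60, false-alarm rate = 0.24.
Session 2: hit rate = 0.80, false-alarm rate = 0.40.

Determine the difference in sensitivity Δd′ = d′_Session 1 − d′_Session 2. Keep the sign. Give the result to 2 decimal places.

Δd′ = -0.14

Session 1: z(0.60) = 0.253, z(0.24) = -0.706, d' = 0.959
Session 2: z(0.80) = 0.842, z(0.40) = -0.253, d' = 1.095
Δd' = d'_Session 1 − d'_Session 2 = 0.959 − 1.095 = -0.136
Session 2 has the higher sensitivity.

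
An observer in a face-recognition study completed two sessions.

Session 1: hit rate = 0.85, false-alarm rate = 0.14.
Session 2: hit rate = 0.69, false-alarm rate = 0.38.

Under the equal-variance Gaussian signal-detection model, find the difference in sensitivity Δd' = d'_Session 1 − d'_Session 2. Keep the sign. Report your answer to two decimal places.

Δd' = 1.32

Session 1: z(0.85) = 1.036, z(0.14) = -1.080, d' = 2.116
Session 2: z(0.69) = 0.496, z(0.38) = -0.305, d' = 0.801
Δd' = d'_Session 1 − d'_Session 2 = 2.116 − 0.801 = 1.315
Session 1 has the higher sensitivity.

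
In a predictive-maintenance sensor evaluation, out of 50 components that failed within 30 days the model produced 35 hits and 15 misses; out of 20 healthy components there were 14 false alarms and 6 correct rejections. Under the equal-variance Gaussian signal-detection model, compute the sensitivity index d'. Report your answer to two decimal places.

H = 35/50 = 0.7000
FA = 14/20 = 0.7000
Φ⁻¹(0.7000) = 0.5244, Φ⁻¹(0.7000) = 0.5244
d' = z(H) − z(FA) = 0.5244 − 0.5244 = 0.0000

d' = 0.00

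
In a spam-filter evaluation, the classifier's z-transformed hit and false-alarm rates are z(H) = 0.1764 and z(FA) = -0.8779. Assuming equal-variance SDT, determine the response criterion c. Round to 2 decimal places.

c = 0.35

c = −½·[z(H) + z(FA)] = −½·(0.1764 + (-0.8779)) = 0.35075
c > 0: the classifier has a conservative response bias.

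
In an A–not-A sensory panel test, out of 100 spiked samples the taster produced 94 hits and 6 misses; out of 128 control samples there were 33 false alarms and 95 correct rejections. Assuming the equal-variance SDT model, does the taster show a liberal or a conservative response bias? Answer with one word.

z(H) = 1.555, z(FA) = -0.650
c = −½·(z(H) + z(FA)) = -0.4525
c < 0 → liberal criterion (biased toward responding “yes”).

liberal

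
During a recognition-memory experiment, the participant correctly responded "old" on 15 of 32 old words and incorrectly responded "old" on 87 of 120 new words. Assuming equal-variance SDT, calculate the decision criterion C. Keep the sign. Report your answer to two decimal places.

C = -0.26

H = 15/32 = 0.4688
FA = 87/120 = 0.7250
z(H) = -0.078
z(FA) = 0.598
c = −½·[z(H) + z(FA)] = −0.5 × (-0.078 + 0.598) = -0.260
c < 0: the participant has a liberal response bias.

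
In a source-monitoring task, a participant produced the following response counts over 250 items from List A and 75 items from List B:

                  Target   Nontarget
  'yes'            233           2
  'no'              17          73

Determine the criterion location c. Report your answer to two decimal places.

c = 0.22

H = 233/250 = 0.9320
FA = 2/75 = 0.0267
Φ⁻¹(0.9320) = 1.491, Φ⁻¹(0.0267) = -1.932
c = −½·[z(H) + z(FA)] = −0.5 × (1.491 + (-1.932)) = 0.2205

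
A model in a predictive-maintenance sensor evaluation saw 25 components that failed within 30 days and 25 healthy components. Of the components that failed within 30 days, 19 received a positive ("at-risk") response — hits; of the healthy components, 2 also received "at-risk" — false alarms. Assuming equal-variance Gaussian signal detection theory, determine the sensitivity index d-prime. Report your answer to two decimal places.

d-prime = 2.11

H = 19/25 = 0.7600
FA = 2/25 = 0.0800
z(H) = 0.706
z(FA) = -1.405
d' = z(H) − z(FA) = 0.706 − (-1.405) = 2.111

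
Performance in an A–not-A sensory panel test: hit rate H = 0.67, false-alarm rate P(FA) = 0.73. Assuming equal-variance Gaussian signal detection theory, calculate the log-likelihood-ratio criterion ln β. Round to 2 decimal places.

ln β = 0.09

z(0.67) = 0.440, z(0.73) = 0.613
ln β = −½·[z(H)² − z(FA)²] = −0.5 × (0.194 − 0.376) = 0.091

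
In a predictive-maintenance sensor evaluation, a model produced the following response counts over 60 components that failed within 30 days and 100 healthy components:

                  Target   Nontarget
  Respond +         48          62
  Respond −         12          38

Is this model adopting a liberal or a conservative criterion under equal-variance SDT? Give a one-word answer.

liberal

z(H) = 0.842, z(FA) = 0.305
c = −½·(z(H) + z(FA)) = -0.5735
c < 0 → liberal criterion (biased toward responding “yes”).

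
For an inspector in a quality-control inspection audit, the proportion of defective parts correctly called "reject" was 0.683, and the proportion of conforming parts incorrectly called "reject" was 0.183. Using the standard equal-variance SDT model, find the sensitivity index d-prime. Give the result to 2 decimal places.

d-prime = 1.38

Φ⁻¹(H) = Φ⁻¹(0.683) = 0.4761
Φ⁻¹(FA) = Φ⁻¹(0.183) = -0.9040
d' = z(H) − z(FA) = 0.4761 − (-0.9040) = 1.3801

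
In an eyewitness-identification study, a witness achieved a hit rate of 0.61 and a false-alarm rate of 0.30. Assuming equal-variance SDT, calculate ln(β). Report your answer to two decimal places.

Φ⁻¹(0.61) = 0.279, Φ⁻¹(0.30) = -0.524
ln β = −½·[z(H)² − z(FA)²] = −0.5 × (0.078 − 0.275) = 0.0985

ln β = 0.10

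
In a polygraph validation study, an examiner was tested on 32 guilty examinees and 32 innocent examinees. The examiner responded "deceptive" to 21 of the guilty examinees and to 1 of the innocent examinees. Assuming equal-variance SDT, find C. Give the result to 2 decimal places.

C = 0.73

H = 21/32 = 0.6562
FA = 1/32 = 0.0312
Φ⁻¹(0.6562) = 0.402, Φ⁻¹(0.0312) = -1.863
c = −½·[z(H) + z(FA)] = −0.5 × (0.402 + (-1.863)) = 0.7305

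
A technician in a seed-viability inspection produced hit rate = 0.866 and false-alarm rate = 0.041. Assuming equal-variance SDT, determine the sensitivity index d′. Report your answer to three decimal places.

d′ = 2.847

z(0.866) = 1.1077, z(0.041) = -1.7392
d' = z(H) − z(FA) = 1.1077 − (-1.7392) = 2.8469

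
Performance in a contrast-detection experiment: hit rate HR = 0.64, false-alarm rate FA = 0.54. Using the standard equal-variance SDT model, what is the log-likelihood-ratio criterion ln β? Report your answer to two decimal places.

z(H) = z(0.64) = 0.358
z(FA) = z(0.54) = 0.100
ln β = −½·[z(H)² − z(FA)²] = −0.5 × (0.128 − 0.010) = -0.059

ln β = -0.06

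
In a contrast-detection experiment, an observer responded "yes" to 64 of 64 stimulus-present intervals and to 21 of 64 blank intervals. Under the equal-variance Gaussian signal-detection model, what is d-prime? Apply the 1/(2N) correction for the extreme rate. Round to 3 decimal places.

d-prime = 2.863

The hit rate is 64/64 = 1, so apply the 1/(2N) correction: H → 1 − 1/(2·64) = 0.99219.
z(H) = z(0.99219) = 2.4177
z(FA) = z(0.32812) = -0.4451
d' = 2.4177 − (-0.4451) = 2.8628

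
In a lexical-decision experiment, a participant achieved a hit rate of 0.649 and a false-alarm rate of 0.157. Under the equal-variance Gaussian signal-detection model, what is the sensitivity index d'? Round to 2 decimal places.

Φ⁻¹(0.649) = 0.3826, Φ⁻¹(0.157) = -1.0069
d' = z(H) − z(FA) = 0.3826 − (-1.0069) = 1.3895

d' = 1.39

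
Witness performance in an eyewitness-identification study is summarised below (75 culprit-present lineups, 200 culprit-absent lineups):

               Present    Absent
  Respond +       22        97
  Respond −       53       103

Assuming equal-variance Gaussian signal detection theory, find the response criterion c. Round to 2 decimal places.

H = 22/75 = 0.2933
FA = 97/200 = 0.4850
Φ⁻¹(H) = Φ⁻¹(0.2933) = -0.5438
Φ⁻¹(FA) = Φ⁻¹(0.4850) = -0.0376
c = −½·[z(H) + z(FA)] = −0.5 × (-0.5438 + (-0.0376)) = 0.2907
c > 0: the witness has a conservative response bias.

c = 0.29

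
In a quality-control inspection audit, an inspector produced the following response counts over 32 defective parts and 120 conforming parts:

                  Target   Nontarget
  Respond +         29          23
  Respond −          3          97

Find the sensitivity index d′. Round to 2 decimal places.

H = 29/32 = 0.9062
FA = 23/120 = 0.1917
z(H) = 1.3177
z(FA) = -0.8716
d' = z(H) − z(FA) = 1.3177 − (-0.8716) = 2.1893

d′ = 2.19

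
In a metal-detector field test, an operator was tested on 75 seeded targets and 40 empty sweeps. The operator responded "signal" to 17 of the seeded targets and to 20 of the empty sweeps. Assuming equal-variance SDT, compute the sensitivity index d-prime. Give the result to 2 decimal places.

H = 17/75 = 0.2267
FA = 20/40 = 0.5000
z(H) = z(0.2267) = -0.7498
z(FA) = z(0.5000) = 0.0000
d' = z(H) − z(FA) = -0.7498 − 0.0000 = -0.7498

d-prime = -0.75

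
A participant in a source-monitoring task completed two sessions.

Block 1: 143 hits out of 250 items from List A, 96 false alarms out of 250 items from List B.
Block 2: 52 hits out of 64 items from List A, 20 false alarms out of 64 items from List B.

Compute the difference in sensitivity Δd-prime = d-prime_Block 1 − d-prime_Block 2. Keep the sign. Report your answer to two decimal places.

Δd-prime = -0.90

Block 1: z(0.5720) = 0.181, z(0.3840) = -0.295, d' = 0.476
Block 2: z(0.8125) = 0.887, z(0.3125) = -0.489, d' = 1.376
Δd' = d'_Block 1 − d'_Block 2 = 0.476 − 1.376 = -0.900
Block 2 has the higher sensitivity.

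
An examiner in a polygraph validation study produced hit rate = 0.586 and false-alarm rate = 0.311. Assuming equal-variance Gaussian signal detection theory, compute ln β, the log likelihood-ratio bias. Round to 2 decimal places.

z(H) = 0.217
z(FA) = -0.493
ln β = −½·[z(H)² − z(FA)²] = −0.5 × (0.047 − 0.243) = 0.098

ln β = 0.10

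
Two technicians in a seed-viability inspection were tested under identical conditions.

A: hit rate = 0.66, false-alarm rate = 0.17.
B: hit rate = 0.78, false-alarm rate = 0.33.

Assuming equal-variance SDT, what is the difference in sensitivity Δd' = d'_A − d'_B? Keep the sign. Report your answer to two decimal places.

Δd' = 0.15

A: z(0.66) = 0.412, z(0.17) = -0.954, d' = 1.366
B: z(0.78) = 0.772, z(0.33) = -0.440, d' = 1.212
Δd' = d'_A − d'_B = 1.366 − 1.212 = 0.154
A has the higher sensitivity.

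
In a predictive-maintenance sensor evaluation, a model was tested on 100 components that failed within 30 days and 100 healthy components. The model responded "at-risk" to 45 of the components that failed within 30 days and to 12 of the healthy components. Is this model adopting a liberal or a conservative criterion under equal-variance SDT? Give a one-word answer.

z(H) = -0.126, z(FA) = -1.175
c = −½·(z(H) + z(FA)) = 0.6505
c > 0 → conservative criterion (biased toward responding “no”).

conservative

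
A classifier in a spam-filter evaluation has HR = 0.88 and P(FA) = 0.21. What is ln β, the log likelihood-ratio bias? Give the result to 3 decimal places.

Φ⁻¹(0.88) = 1.1750, Φ⁻¹(0.21) = -0.8064
ln β = −½·[z(H)² − z(FA)²] = −0.5 × (1.3806 − 0.6503) = -0.36515

ln β = -0.365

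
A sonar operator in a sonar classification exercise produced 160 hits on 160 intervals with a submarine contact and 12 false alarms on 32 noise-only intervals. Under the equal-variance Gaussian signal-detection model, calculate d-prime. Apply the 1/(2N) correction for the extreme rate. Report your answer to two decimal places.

The hit rate is 160/160 = 1, so apply the 1/(2N) correction: H → 1 − 1/(2·160) = 0.99687.
z(H) = z(0.99687) = 2.734
z(FA) = z(0.37500) = -0.319
d' = 2.734 − (-0.319) = 3.053

d-prime = 3.05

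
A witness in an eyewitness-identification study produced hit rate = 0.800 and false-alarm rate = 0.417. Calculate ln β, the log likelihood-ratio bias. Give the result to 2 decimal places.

z(H) = 0.842
z(FA) = -0.210
ln β = −½·[z(H)² − z(FA)²] = −0.5 × (0.709 − 0.044) = -0.3325

ln β = -0.33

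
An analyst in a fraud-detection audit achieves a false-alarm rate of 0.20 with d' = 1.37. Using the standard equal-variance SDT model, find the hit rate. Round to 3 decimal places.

hit rate = 0.701

z(false-alarm rate) = z(0.20) = -0.8416
z(H) = z(FA) + d' = -0.8416 + 1.37 = 0.5284
hit rate = Φ(0.5284) = 0.7014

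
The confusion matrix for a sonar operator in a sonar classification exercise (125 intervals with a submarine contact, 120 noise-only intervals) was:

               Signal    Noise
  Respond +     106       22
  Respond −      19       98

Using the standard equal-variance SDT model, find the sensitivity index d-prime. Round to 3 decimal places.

d-prime = 1.931

H = 106/125 = 0.8480
FA = 22/120 = 0.1833
Φ⁻¹(0.8480) = 1.0279, Φ⁻¹(0.1833) = -0.9029
d' = z(H) − z(FA) = 1.0279 − (-0.9029) = 1.9308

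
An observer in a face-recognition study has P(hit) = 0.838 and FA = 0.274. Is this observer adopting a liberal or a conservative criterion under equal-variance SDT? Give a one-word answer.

liberal

z(H) = 0.986, z(FA) = -0.601
c = −½·(z(H) + z(FA)) = -0.1925
c < 0 → liberal criterion (biased toward responding “yes”).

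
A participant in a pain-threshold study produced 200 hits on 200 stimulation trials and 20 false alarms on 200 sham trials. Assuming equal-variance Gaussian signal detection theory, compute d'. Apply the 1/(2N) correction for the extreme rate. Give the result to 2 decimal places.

The hit rate is 200/200 = 1, so apply the 1/(2N) correction: H → 1 − 1/(2·200) = 0.99750.
z(H) = z(0.99750) = 2.807
z(FA) = z(0.10000) = -1.282
d' = 2.807 − (-1.282) = 4.089

d' = 4.09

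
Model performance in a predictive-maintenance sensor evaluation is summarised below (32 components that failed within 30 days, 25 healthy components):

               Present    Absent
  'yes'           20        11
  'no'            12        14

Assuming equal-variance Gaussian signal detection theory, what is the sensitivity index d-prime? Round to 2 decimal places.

d-prime = 0.47

H = 20/32 = 0.6250
FA = 11/25 = 0.4400
z(H) = z(0.6250) = 0.3186
z(FA) = z(0.4400) = -0.1510
d' = z(H) − z(FA) = 0.3186 − (-0.1510) = 0.4696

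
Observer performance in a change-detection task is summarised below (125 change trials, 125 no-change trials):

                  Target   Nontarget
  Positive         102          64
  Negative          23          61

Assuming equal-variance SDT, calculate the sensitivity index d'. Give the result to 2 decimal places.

d' = 0.87

H = 102/125 = 0.8160
FA = 64/125 = 0.5120
z(H) = z(0.8160) = 0.900
z(FA) = z(0.5120) = 0.030
d' = z(H) − z(FA) = 0.900 − 0.030 = 0.870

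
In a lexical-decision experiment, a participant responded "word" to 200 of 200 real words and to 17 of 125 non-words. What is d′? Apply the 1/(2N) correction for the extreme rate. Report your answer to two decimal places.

d′ = 3.91

The hit rate is 200/200 = 1, so apply the 1/(2N) correction: H → 1 − 1/(2·200) = 0.99750.
z(H) = z(0.99750) = 2.807
z(FA) = z(0.13600) = -1.098
d' = 2.807 − (-1.098) = 3.905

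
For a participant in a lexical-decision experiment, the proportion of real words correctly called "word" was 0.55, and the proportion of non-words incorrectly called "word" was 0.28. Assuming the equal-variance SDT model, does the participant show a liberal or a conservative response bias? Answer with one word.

z(H) = 0.126, z(FA) = -0.583
c = −½·(z(H) + z(FA)) = 0.2285
c > 0 → conservative criterion (biased toward responding “no”).

conservative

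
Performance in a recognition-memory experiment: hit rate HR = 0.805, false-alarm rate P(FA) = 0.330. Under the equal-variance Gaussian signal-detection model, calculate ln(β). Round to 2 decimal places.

z(H) = z(0.805) = 0.860
z(FA) = z(0.330) = -0.440
ln β = −½·[z(H)² − z(FA)²] = −0.5 × (0.740 − 0.194) = -0.273

ln β = -0.27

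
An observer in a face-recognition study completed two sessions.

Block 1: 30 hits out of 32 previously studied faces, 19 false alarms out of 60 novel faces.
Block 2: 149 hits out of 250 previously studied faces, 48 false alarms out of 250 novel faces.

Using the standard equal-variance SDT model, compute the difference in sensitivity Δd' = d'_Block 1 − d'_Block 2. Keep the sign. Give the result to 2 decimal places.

Δd' = 0.90

Block 1: z(0.9375) = 1.534, z(0.3167) = -0.477, d' = 2.011
Block 2: z(0.5960) = 0.243, z(0.1920) = -0.871, d' = 1.114
Δd' = d'_Block 1 − d'_Block 2 = 2.011 − 1.114 = 0.897
Block 1 has the higher sensitivity.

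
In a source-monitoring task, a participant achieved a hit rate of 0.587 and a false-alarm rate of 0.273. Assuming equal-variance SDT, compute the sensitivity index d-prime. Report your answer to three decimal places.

d-prime = 0.824

z(H) = 0.2198
z(FA) = -0.6038
d' = z(H) − z(FA) = 0.2198 − (-0.6038) = 0.8236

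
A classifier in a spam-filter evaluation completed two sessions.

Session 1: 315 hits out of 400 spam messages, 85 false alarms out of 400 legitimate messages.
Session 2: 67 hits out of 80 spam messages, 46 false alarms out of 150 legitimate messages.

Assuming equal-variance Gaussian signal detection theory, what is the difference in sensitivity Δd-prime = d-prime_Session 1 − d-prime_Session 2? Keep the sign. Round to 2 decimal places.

Session 1: z(0.7875) = 0.798, z(0.2125) = -0.798, d' = 1.596
Session 2: z(0.8375) = 0.984, z(0.3067) = -0.505, d' = 1.489
Δd' = d'_Session 1 − d'_Session 2 = 1.596 − 1.489 = 0.107
Session 1 has the higher sensitivity.

Δd-prime = 0.11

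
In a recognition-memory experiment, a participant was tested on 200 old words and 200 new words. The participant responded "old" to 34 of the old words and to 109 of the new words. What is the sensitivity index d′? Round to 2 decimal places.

H = 34/200 = 0.1700
FA = 109/200 = 0.5450
z(0.1700) = -0.954, z(0.5450) = 0.113
d' = z(H) − z(FA) = -0.954 − 0.113 = -1.067

d′ = -1.07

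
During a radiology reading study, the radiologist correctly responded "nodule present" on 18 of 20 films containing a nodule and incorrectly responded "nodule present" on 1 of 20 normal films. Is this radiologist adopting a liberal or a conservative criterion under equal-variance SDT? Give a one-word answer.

z(H) = 1.282, z(FA) = -1.645
c = −½·(z(H) + z(FA)) = 0.1815
c > 0 → conservative criterion (biased toward responding “no”).

conservative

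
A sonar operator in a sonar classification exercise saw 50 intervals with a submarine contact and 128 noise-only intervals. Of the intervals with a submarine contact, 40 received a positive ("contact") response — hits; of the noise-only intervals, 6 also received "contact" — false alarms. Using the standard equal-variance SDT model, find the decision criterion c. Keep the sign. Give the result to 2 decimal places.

c = 0.42

H = 40/50 = 0.8000
FA = 6/128 = 0.0469
Φ⁻¹(H) = Φ⁻¹(0.8000) = 0.8416
Φ⁻¹(FA) = Φ⁻¹(0.0469) = -1.6757
c = −½·[z(H) + z(FA)] = −0.5 × (0.8416 + (-1.6757)) = 0.41705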